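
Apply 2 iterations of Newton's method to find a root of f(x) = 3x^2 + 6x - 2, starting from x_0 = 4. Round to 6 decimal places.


Newton's method: x_(n+1) = x_n - f(x_n)/f'(x_n)
f(x) = 3x^2 + 6x - 2
f'(x) = 6x + 6

Iteration 1:
  f(4.000000) = 70.000000
  f'(4.000000) = 30.000000
  x_1 = 4.000000 - (70.000000)/(30.000000) = 1.666667

Iteration 2:
  f(1.666667) = 16.333333
  f'(1.666667) = 16.000000
  x_2 = 1.666667 - (16.333333)/(16.000000) = 0.645833

x_2 = 0.645833


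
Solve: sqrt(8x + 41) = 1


Square both sides: 8x + 41 = 1^2 = 1
8x = 1 - 41 = -40
x = -5
Check: sqrt(8*(-5) + 41) = sqrt(1) = 1 ✓

x = -5


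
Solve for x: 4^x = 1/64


Express both sides with the same base.
1/64 = 4^(-3)
Since the bases match: x = -3

x = -3


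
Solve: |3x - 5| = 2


An absolute value equation |expr| = 2 gives two cases:
Case 1: 3x - 5 = 2
  3x = 7, so x = 7/3
Case 2: 3x - 5 = -2
  3x = 3, so x = 1

x = 1, x = 7/3


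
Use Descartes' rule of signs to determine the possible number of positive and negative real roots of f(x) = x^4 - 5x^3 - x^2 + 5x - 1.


Descartes' rule of signs:

For positive roots, count sign changes in f(x) = x^4 - 5x^3 - x^2 + 5x - 1:
Signs of coefficients: +, -, -, +, -
Number of sign changes: 3
Possible positive real roots: 3, 1

For negative roots, examine f(-x) = x^4 + 5x^3 - x^2 - 5x - 1:
Signs of coefficients: +, +, -, -, -
Number of sign changes: 1
Possible negative real roots: 1

Positive roots: 3 or 1; Negative roots: 1


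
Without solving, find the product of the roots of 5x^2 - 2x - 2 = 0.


By Vieta's formulas for ax^2 + bx + c = 0:
  Sum of roots = -b/a
  Product of roots = c/a

Here a = 5, b = -2, c = -2
Sum = -(-2)/5 = 2/5
Product = -2/5 = -2/5

Product = -2/5


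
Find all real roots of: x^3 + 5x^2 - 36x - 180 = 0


Let p(x) = x^3 + 5x^2 - 36x - 180. By the rational root theorem (leading coefficient 1), any rational root is an integer divisor of 180: try ±1, ±2, ... in turn.
Test x = 1: value = -210 ≠ 0.
Test x = -1: value = -140 ≠ 0.
Test x = 2: value = -224 ≠ 0.
Test x = -2: value = -96 ≠ 0.
Test x = 3: value = -216 ≠ 0.
Test x = -3: value = -54 ≠ 0.
Test x = 4: value = -180 ≠ 0.
Test x = -4: value = -20 ≠ 0.
Test x = 5: value = -110 ≠ 0.
Test x = -5: value = 0 ✓, so (x + 5) is a factor.
Synthetic division by (x + 5): bring down 1; 1(-5) + 5 = 0; 0(-5) - 36 = -36; (-36)(-5) - 180 = 0 → quotient x^2 - 36, remainder 0.
Solve the quadratic x^2 - 36 = 0: discriminant = 0^2 - 4(1)(-36) = 0 + 144 = 144.
sqrt(144) = 12, so x = (0 ± 12)/2: x = 6 or x = -6.

x = -6, x = -5, x = 6


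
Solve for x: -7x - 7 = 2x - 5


Starting with: -7x - 7 = 2x - 5
Move all x terms to left: (-7 - 2)x = -5 + 7
Simplify: -9x = 2
Divide both sides by -9: x = -2/9

x = -2/9


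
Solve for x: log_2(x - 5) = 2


Convert to exponential form: x - 5 = 2^2 = 4
x = 4 + 5 = 9
Check: log_2(9 - 5) = log_2(4) = log_2(4) = 2 ✓

x = 9


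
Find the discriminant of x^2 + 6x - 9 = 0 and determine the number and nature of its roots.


For ax^2 + bx + c = 0, discriminant D = b^2 - 4ac
Here a = 1, b = 6, c = -9
D = (6)^2 - 4(1)(-9) = 36 + 36 = 72

D = 72 > 0 but not a perfect square
The equation has 2 distinct real irrational roots.

Discriminant = 72, 2 distinct real irrational roots


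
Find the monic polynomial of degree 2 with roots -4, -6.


A monic polynomial with roots -4, -6 is:
p(x) = (x + 4)(x + 6)
After multiplying by (x + 4): x + 4
After multiplying by (x + 6): x^2 + 10x + 24

x^2 + 10x + 24


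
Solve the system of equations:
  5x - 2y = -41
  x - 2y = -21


Using Cramer's rule:
Determinant D = (5)(-2) - (1)(-2) = -10 + 2 = -8
Dx = (-41)(-2) - (-21)(-2) = 82 - 42 = 40
Dy = (5)(-21) - (1)(-41) = -105 + 41 = -64
x = Dx/D = 40/-8 = -5
y = Dy/D = -64/-8 = 8

x = -5, y = 8


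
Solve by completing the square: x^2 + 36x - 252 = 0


Start: x^2 + 36x - 252 = 0
Move constant: x^2 + 36x = 252
Half of 36 is 18, squared is 324
Add 324 to both sides: x^2 + 36x + 324 = 576
(x + 18)^2 = 576
x + 18 = ±24
x = -18 + 24 = 6 or x = -18 - 24 = -42

x = -42, x = 6


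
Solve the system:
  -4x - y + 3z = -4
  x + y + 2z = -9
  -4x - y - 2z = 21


Using Cramer's rule. Expand each determinant along the first row.
D  = (-4)*[1*(-2) - 2*(-1)] - (-1)*[1*(-2) - 2*(-4)] + 3*[1*(-1) - 1*(-4)]
  = (-4)*(0) - (-1)*(6) + 3*(3) = 15
Dx = (-4)*[1*(-2) - 2*(-1)] - (-1)*[(-9)*(-2) - 2*21] + 3*[(-9)*(-1) - 1*21]
  = (-4)*(0) - (-1)*(-24) + 3*(-12) = -60
Dy = (-4)*[(-9)*(-2) - 2*21] - (-4)*[1*(-2) - 2*(-4)] + 3*[1*21 - (-9)*(-4)]
  = (-4)*(-24) - (-4)*(6) + 3*(-15) = 75
Dz = (-4)*[1*21 - (-9)*(-1)] - (-1)*[1*21 - (-9)*(-4)] + (-4)*[1*(-1) - 1*(-4)]
  = (-4)*(12) - (-1)*(-15) + (-4)*(3) = -75
x = Dx/D = -60/15 = -4, y = Dy/D = 75/15 = 5, z = Dz/D = -75/15 = -5
Check eq1: (-4)(-4) + (-1)(5) + (3)(-5) = -4 = -4 ✓
Check eq2: (1)(-4) + (1)(5) + (2)(-5) = -9 = -9 ✓
Check eq3: (-4)(-4) + (-1)(5) + (-2)(-5) = 21 = 21 ✓

x = -4, y = 5, z = -5


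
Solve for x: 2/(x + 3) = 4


Multiply both sides by (x + 3): 2 = 4(x + 3)
Distribute: 2 = 4x + 12
4x = 2 - 12 = -10
x = -5/2

x = -5/2


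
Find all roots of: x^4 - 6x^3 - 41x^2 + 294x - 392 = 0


Let p(x) = x^4 - 6x^3 - 41x^2 + 294x - 392. By the rational root theorem (leading coefficient 1), any rational root is an integer divisor of 392: try ±1, ±2, ... in turn.
Test x = 1: value = -144 ≠ 0.
Test x = -1: value = -720 ≠ 0.
Test x = 2: value = 0 ✓, so (x - 2) is a factor.
Synthetic division by (x - 2): bring down 1; 1(2) - 6 = -4; (-4)(2) - 41 = -49; (-49)(2) + 294 = 196; 196(2) - 392 = 0 → quotient x^3 - 4x^2 - 49x + 196, remainder 0.
Continue with the quotient x^3 - 4x^2 - 49x + 196 (candidates must divide 196; re-test x = 2 first in case it repeats).
Test x = 2: value = 90 ≠ 0.
Test x = -2: value = 270 ≠ 0.
Test x = 4: value = 0 ✓, so (x - 4) is a factor.
Synthetic division by (x - 4): bring down 1; 1(4) - 4 = 0; 0(4) - 49 = -49; (-49)(4) + 196 = 0 → quotient x^2 - 49, remainder 0.
Solve the quadratic x^2 - 49 = 0: discriminant = 0^2 - 4(1)(-49) = 0 + 196 = 196.
sqrt(196) = 14, so x = (0 ± 14)/2: x = 7 or x = -7.
Collecting all roots found:

x = -7, x = 2, x = 4, x = 7


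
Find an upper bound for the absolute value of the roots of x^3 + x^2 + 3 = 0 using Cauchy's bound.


Cauchy's bound: all roots r satisfy |r| <= 1 + max(|a_i/a_n|) for i = 0,...,n-1
where a_n is the leading coefficient.

Coefficients: [1, 1, 0, 3]
Leading coefficient a_n = 1
Ratios |a_i/a_n|: 1, 0, 3
Maximum ratio: 3
Cauchy's bound: |r| <= 1 + 3 = 4

Upper bound = 4


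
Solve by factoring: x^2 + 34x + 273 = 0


We need two numbers that multiply to 273 and add to 34.
Those numbers are 21 and 13 (since 21 * 13 = 273 and 21 + 13 = 34).
So x^2 + 34x + 273 = (x + 21)(x + 13) = 0
Setting each factor to zero: x = -21 or x = -13

x = -21, x = -13


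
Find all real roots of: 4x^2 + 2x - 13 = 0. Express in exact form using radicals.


Using the quadratic formula: x = (-b ± sqrt(b^2 - 4ac)) / (2a)
Here a = 4, b = 2, c = -13
Discriminant = b^2 - 4ac = 2^2 - 4(4)(-13) = 4 + 208 = 212
Since discriminant = 212 > 0, there are two real roots.
x = (-2 ± 2*sqrt(53)) / 8
Simplifying: x = (-1 ± sqrt(53)) / 4
Numerically: x ≈ 1.5700 or x ≈ -2.0700

x = (-1 + sqrt(53)) / 4 or x = (-1 - sqrt(53)) / 4


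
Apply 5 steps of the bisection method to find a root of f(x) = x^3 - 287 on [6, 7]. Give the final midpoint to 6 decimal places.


f(x) = x^3 - 287
f(6) = -71 < 0
f(7) = 56 > 0

Step 1: midpoint = (6.000000 + 7.000000)/2 = 6.500000
  f(6.500000) = -12.375000
  f(mid) < 0, so root is in [6.500000, 7.000000]

Step 2: midpoint = (6.500000 + 7.000000)/2 = 6.750000
  f(6.750000) = 20.546875
  f(mid) > 0, so root is in [6.500000, 6.750000]

Step 3: midpoint = (6.500000 + 6.750000)/2 = 6.625000
  f(6.625000) = 3.775391
  f(mid) > 0, so root is in [6.500000, 6.625000]

Step 4: midpoint = (6.500000 + 6.625000)/2 = 6.562500
  f(6.562500) = -4.376709
  f(mid) < 0, so root is in [6.562500, 6.625000]

Step 5: midpoint = (6.562500 + 6.625000)/2 = 6.593750
  f(6.593750) = -0.319977
  f(mid) < 0, so root is in [6.593750, 6.625000]

midpoint = 6.593750


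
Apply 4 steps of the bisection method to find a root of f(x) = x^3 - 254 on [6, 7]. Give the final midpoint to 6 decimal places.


f(x) = x^3 - 254
f(6) = -38 < 0
f(7) = 89 > 0

Step 1: midpoint = (6.000000 + 7.000000)/2 = 6.500000
  f(6.500000) = 20.625000
  f(mid) > 0, so root is in [6.000000, 6.500000]

Step 2: midpoint = (6.000000 + 6.500000)/2 = 6.250000
  f(6.250000) = -9.859375
  f(mid) < 0, so root is in [6.250000, 6.500000]

Step 3: midpoint = (6.250000 + 6.500000)/2 = 6.375000
  f(6.375000) = 5.083984
  f(mid) > 0, so root is in [6.250000, 6.375000]

Step 4: midpoint = (6.250000 + 6.375000)/2 = 6.312500
  f(6.312500) = -2.461670
  f(mid) < 0, so root is in [6.312500, 6.375000]

midpoint = 6.312500


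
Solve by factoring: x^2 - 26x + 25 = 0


We need two numbers that multiply to 25 and add to -26.
Those numbers are -25 and -1 (since (-25) * (-1) = 25 and (-25) + (-1) = -26).
So x^2 - 26x + 25 = (x - 25)(x - 1) = 0
Setting each factor to zero: x = 25 or x = 1

x = 1, x = 25


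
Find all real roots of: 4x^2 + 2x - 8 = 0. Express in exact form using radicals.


Using the quadratic formula: x = (-b ± sqrt(b^2 - 4ac)) / (2a)
Here a = 4, b = 2, c = -8
Discriminant = b^2 - 4ac = 2^2 - 4(4)(-8) = 4 + 128 = 132
Since discriminant = 132 > 0, there are two real roots.
x = (-2 ± 2*sqrt(33)) / 8
Simplifying: x = (-1 ± sqrt(33)) / 4
Numerically: x ≈ 1.1861 or x ≈ -1.6861

x = (-1 + sqrt(33)) / 4 or x = (-1 - sqrt(33)) / 4


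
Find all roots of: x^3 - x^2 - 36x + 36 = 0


Let p(x) = x^3 - x^2 - 36x + 36. By the rational root theorem (leading coefficient 1), any rational root is an integer divisor of 36: try ±1, ±2, ... in turn.
Test x = 1: value = 0 ✓, so (x - 1) is a factor.
Synthetic division by (x - 1): bring down 1; 1(1) - 1 = 0; 0(1) - 36 = -36; (-36)(1) + 36 = 0 → quotient x^2 - 36, remainder 0.
Solve the quadratic x^2 - 36 = 0: discriminant = 0^2 - 4(1)(-36) = 0 + 144 = 144.
sqrt(144) = 12, so x = (0 ± 12)/2: x = 6 or x = -6.
Collecting all roots found:

x = -6, x = 1, x = 6


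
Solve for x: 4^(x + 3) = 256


Express both sides with the same base.
256 = 4^4
Since the bases match, equate exponents: x + 3 = 4
So x = 4 - (3) = 1

x = 1


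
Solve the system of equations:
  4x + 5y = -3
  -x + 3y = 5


Using Cramer's rule:
Determinant D = (4)(3) - (-1)(5) = 12 + 5 = 17
Dx = (-3)(3) - (5)(5) = -9 - 25 = -34
Dy = (4)(5) - (-1)(-3) = 20 - 3 = 17
x = Dx/D = -34/17 = -2
y = Dy/D = 17/17 = 1

x = -2, y = 1


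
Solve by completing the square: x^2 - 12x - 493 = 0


Start: x^2 - 12x - 493 = 0
Move constant: x^2 - 12x = 493
Half of -12 is -6, squared is 36
Add 36 to both sides: x^2 - 12x + 36 = 529
(x - 6)^2 = 529
x - 6 = ±23
x = 6 + 23 = 29 or x = 6 - 23 = -17

x = -17, x = 29


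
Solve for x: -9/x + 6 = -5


Subtract 6 from both sides: -9/x = -11
Multiply both sides by x: -9 = -11 * x
Divide by -11: x = 9/11

x = 9/11


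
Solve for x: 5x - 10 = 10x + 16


Starting with: 5x - 10 = 10x + 16
Move all x terms to left: (5 - 10)x = 16 + 10
Simplify: -5x = 26
Divide both sides by -5: x = -26/5

x = -26/5


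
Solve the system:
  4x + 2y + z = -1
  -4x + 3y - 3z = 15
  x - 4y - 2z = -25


Using Cramer's rule. Expand each determinant along the first row.
D  = 4*[3*(-2) - (-3)*(-4)] - 2*[(-4)*(-2) - (-3)*1] + 1*[(-4)*(-4) - 3*1]
  = 4*(-18) - 2*(11) + 1*(13) = -81
Dx = (-1)*[3*(-2) - (-3)*(-4)] - 2*[15*(-2) - (-3)*(-25)] + 1*[15*(-4) - 3*(-25)]
  = (-1)*(-18) - 2*(-105) + 1*(15) = 243
Dy = 4*[15*(-2) - (-3)*(-25)] - (-1)*[(-4)*(-2) - (-3)*1] + 1*[(-4)*(-25) - 15*1]
  = 4*(-105) - (-1)*(11) + 1*(85) = -324
Dz = 4*[3*(-25) - 15*(-4)] - 2*[(-4)*(-25) - 15*1] + (-1)*[(-4)*(-4) - 3*1]
  = 4*(-15) - 2*(85) + (-1)*(13) = -243
x = Dx/D = 243/-81 = -3, y = Dy/D = -324/-81 = 4, z = Dz/D = -243/-81 = 3
Check eq1: (4)(-3) + (2)(4) + (1)(3) = -1 = -1 ✓
Check eq2: (-4)(-3) + (3)(4) + (-3)(3) = 15 = 15 ✓
Check eq3: (1)(-3) + (-4)(4) + (-2)(3) = -25 = -25 ✓

x = -3, y = 4, z = 3


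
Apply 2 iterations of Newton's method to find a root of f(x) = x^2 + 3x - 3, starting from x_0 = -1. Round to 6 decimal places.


Newton's method: x_(n+1) = x_n - f(x_n)/f'(x_n)
f(x) = x^2 + 3x - 3
f'(x) = 2x + 3

Iteration 1:
  f(-1.000000) = -5.000000
  f'(-1.000000) = 1.000000
  x_1 = -1.000000 - (-5.000000)/(1.000000) = 4.000000

Iteration 2:
  f(4.000000) = 25.000000
  f'(4.000000) = 11.000000
  x_2 = 4.000000 - (25.000000)/(11.000000) = 1.727273

x_2 = 1.727273


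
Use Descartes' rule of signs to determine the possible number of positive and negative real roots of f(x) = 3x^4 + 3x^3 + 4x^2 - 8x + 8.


Descartes' rule of signs:

For positive roots, count sign changes in f(x) = 3x^4 + 3x^3 + 4x^2 - 8x + 8:
Signs of coefficients: +, +, +, -, +
Number of sign changes: 2
Possible positive real roots: 2, 0

For negative roots, examine f(-x) = 3x^4 - 3x^3 + 4x^2 + 8x + 8:
Signs of coefficients: +, -, +, +, +
Number of sign changes: 2
Possible negative real roots: 2, 0

Positive roots: 2 or 0; Negative roots: 2 or 0


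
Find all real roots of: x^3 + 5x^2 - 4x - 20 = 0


Let p(x) = x^3 + 5x^2 - 4x - 20. By the rational root theorem (leading coefficient 1), any rational root is an integer divisor of 20: try ±1, ±2, ... in turn.
Test x = 1: value = -18 ≠ 0.
Test x = -1: value = -12 ≠ 0.
Test x = 2: value = 0 ✓, so (x - 2) is a factor.
Synthetic division by (x - 2): bring down 1; 1(2) + 5 = 7; 7(2) - 4 = 10; 10(2) - 20 = 0 → quotient x^2 + 7x + 10, remainder 0.
Solve the quadratic x^2 + 7x + 10 = 0: discriminant = 7^2 - 4(1)(10) = 49 - 40 = 9.
sqrt(9) = 3, so x = (-7 ± 3)/2: x = -2 or x = -5.

x = -5, x = -2, x = 2


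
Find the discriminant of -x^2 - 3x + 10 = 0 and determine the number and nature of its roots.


For ax^2 + bx + c = 0, discriminant D = b^2 - 4ac
Here a = -1, b = -3, c = 10
D = (-3)^2 - 4(-1)(10) = 9 + 40 = 49

D = 49 > 0 and is a perfect square (sqrt = 7)
The equation has 2 distinct real rational roots.

Discriminant = 49, 2 distinct real rational roots


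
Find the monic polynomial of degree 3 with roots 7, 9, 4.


A monic polynomial with roots 7, 9, 4 is:
p(x) = (x - 7)(x - 9)(x - 4)
After multiplying by (x - 7): x - 7
After multiplying by (x - 9): x^2 - 16x + 63
After multiplying by (x - 4): x^3 - 20x^2 + 127x - 252

x^3 - 20x^2 + 127x - 252


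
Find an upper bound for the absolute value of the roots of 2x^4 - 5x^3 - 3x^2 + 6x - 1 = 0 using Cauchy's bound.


Cauchy's bound: all roots r satisfy |r| <= 1 + max(|a_i/a_n|) for i = 0,...,n-1
where a_n is the leading coefficient.

Coefficients: [2, -5, -3, 6, -1]
Leading coefficient a_n = 2
Ratios |a_i/a_n|: 5/2, 3/2, 3, 1/2
Maximum ratio: 3
Cauchy's bound: |r| <= 1 + 3 = 4

Upper bound = 4


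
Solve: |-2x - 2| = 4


An absolute value equation |expr| = 4 gives two cases:
Case 1: -2x - 2 = 4
  -2x = 6, so x = -3
Case 2: -2x - 2 = -4
  -2x = -2, so x = 1

x = -3, x = 1


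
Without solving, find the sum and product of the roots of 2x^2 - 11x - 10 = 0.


By Vieta's formulas for ax^2 + bx + c = 0:
  Sum of roots = -b/a
  Product of roots = c/a

Here a = 2, b = -11, c = -10
Sum = -(-11)/2 = 11/2
Product = -10/2 = -5

Sum = 11/2, Product = -5


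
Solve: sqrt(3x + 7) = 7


Square both sides: 3x + 7 = 7^2 = 49
3x = 49 - 7 = 42
x = 14
Check: sqrt(3*14 + 7) = sqrt(49) = 7 ✓

x = 14


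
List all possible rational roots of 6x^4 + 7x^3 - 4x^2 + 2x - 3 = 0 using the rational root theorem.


Rational root theorem: possible roots are ±p/q where:
  p divides the constant term (-3): p ∈ {1, 3}
  q divides the leading coefficient (6): q ∈ {1, 2, 3, 6}

All possible rational roots: -3, -3/2, -1, -1/2, -1/3, -1/6, 1/6, 1/3, 1/2, 1, 3/2, 3

-3, -3/2, -1, -1/2, -1/3, -1/6, 1/6, 1/3, 1/2, 1, 3/2, 3


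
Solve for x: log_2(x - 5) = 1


Convert to exponential form: x - 5 = 2^1 = 2
x = 2 + 5 = 7
Check: log_2(7 - 5) = log_2(2) = log_2(2) = 1 ✓

x = 7


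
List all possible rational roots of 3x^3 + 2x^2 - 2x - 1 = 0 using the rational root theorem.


Rational root theorem: possible roots are ±p/q where:
  p divides the constant term (-1): p ∈ {1}
  q divides the leading coefficient (3): q ∈ {1, 3}

All possible rational roots: -1, -1/3, 1/3, 1

-1, -1/3, 1/3, 1


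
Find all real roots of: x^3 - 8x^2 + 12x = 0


The constant term is 0, so x = 0 is a root. Factor out x:
  x(x^2 - 8x + 12) = 0
Solve the quadratic x^2 - 8x + 12 = 0: discriminant = (-8)^2 - 4(1)(12) = 64 - 48 = 16.
sqrt(16) = 4, so x = (8 ± 4)/2: x = 6 or x = 2.

x = 0, x = 2, x = 6


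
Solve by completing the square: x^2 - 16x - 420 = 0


Start: x^2 - 16x - 420 = 0
Move constant: x^2 - 16x = 420
Half of -16 is -8, squared is 64
Add 64 to both sides: x^2 - 16x + 64 = 484
(x - 8)^2 = 484
x - 8 = ±22
x = 8 + 22 = 30 or x = 8 - 22 = -14

x = -14, x = 30


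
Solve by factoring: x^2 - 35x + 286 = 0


We need two numbers that multiply to 286 and add to -35.
Those numbers are -22 and -13 (since (-22) * (-13) = 286 and (-22) + (-13) = -35).
So x^2 - 35x + 286 = (x - 22)(x - 13) = 0
Setting each factor to zero: x = 22 or x = 13

x = 13, x = 22


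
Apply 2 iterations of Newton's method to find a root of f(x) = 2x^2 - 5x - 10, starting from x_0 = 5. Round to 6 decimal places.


Newton's method: x_(n+1) = x_n - f(x_n)/f'(x_n)
f(x) = 2x^2 - 5x - 10
f'(x) = 4x - 5

Iteration 1:
  f(5.000000) = 15.000000
  f'(5.000000) = 15.000000
  x_1 = 5.000000 - (15.000000)/(15.000000) = 4.000000

Iteration 2:
  f(4.000000) = 2.000000
  f'(4.000000) = 11.000000
  x_2 = 4.000000 - (2.000000)/(11.000000) = 3.818182

x_2 = 3.818182


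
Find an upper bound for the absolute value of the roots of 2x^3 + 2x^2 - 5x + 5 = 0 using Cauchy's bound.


Cauchy's bound: all roots r satisfy |r| <= 1 + max(|a_i/a_n|) for i = 0,...,n-1
where a_n is the leading coefficient.

Coefficients: [2, 2, -5, 5]
Leading coefficient a_n = 2
Ratios |a_i/a_n|: 1, 5/2, 5/2
Maximum ratio: 5/2
Cauchy's bound: |r| <= 1 + 5/2 = 7/2

Upper bound = 7/2


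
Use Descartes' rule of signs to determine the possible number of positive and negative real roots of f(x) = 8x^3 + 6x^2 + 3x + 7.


Descartes' rule of signs:

For positive roots, count sign changes in f(x) = 8x^3 + 6x^2 + 3x + 7:
Signs of coefficients: +, +, +, +
Number of sign changes: 0
Possible positive real roots: 0

For negative roots, examine f(-x) = -8x^3 + 6x^2 - 3x + 7:
Signs of coefficients: -, +, -, +
Number of sign changes: 3
Possible negative real roots: 3, 1

Positive roots: 0; Negative roots: 3 or 1


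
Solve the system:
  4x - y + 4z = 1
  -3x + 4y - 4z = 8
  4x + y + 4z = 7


Using Cramer's rule. Expand each determinant along the first row.
D  = 4*[4*4 - (-4)*1] - (-1)*[(-3)*4 - (-4)*4] + 4*[(-3)*1 - 4*4]
  = 4*(20) - (-1)*(4) + 4*(-19) = 8
Dx = 1*[4*4 - (-4)*1] - (-1)*[8*4 - (-4)*7] + 4*[8*1 - 4*7]
  = 1*(20) - (-1)*(60) + 4*(-20) = 0
Dy = 4*[8*4 - (-4)*7] - 1*[(-3)*4 - (-4)*4] + 4*[(-3)*7 - 8*4]
  = 4*(60) - 1*(4) + 4*(-53) = 24
Dz = 4*[4*7 - 8*1] - (-1)*[(-3)*7 - 8*4] + 1*[(-3)*1 - 4*4]
  = 4*(20) - (-1)*(-53) + 1*(-19) = 8
x = Dx/D = 0/8 = 0, y = Dy/D = 24/8 = 3, z = Dz/D = 8/8 = 1
Check eq1: (4)(0) + (-1)(3) + (4)(1) = 1 = 1 ✓
Check eq2: (-3)(0) + (4)(3) + (-4)(1) = 8 = 8 ✓
Check eq3: (4)(0) + (1)(3) + (4)(1) = 7 = 7 ✓

x = 0, y = 3, z = 1


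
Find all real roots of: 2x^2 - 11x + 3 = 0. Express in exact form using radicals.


Using the quadratic formula: x = (-b ± sqrt(b^2 - 4ac)) / (2a)
Here a = 2, b = -11, c = 3
Discriminant = b^2 - 4ac = (-11)^2 - 4(2)(3) = 121 - 24 = 97
Since discriminant = 97 > 0, there are two real roots.
x = (11 ± sqrt(97)) / 4
Numerically: x ≈ 5.2122 or x ≈ 0.2878

x = (11 + sqrt(97)) / 4 or x = (11 - sqrt(97)) / 4


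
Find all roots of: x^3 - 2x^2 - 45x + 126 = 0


Let p(x) = x^3 - 2x^2 - 45x + 126. By the rational root theorem (leading coefficient 1), any rational root is an integer divisor of 126: try ±1, ±2, ... in turn.
Test x = 1: value = 80 ≠ 0.
Test x = -1: value = 168 ≠ 0.
Test x = 2: value = 36 ≠ 0.
Test x = -2: value = 200 ≠ 0.
Test x = 3: value = 0 ✓, so (x - 3) is a factor.
Synthetic division by (x - 3): bring down 1; 1(3) - 2 = 1; 1(3) - 45 = -42; (-42)(3) + 126 = 0 → quotient x^2 + x - 42, remainder 0.
Solve the quadratic x^2 + x - 42 = 0: discriminant = 1^2 - 4(1)(-42) = 1 + 168 = 169.
sqrt(169) = 13, so x = (-1 ± 13)/2: x = 6 or x = -7.
Collecting all roots found:

x = -7, x = 3, x = 6


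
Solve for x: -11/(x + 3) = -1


Multiply both sides by (x + 3): -11 = -1(x + 3)
Distribute: -11 = -x - 3
-x = -11 + 3 = -8
x = 8

x = 8


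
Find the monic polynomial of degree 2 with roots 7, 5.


A monic polynomial with roots 7, 5 is:
p(x) = (x - 7)(x - 5)
After multiplying by (x - 7): x - 7
After multiplying by (x - 5): x^2 - 12x + 35

x^2 - 12x + 35


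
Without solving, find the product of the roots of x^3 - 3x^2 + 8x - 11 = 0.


By Vieta's formulas for x^3 + bx^2 + cx + d = 0:
  r1 + r2 + r3 = -b/a = 3
  r1*r2 + r1*r3 + r2*r3 = c/a = 8
  r1*r2*r3 = -d/a = 11


Product = 11


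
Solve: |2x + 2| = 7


An absolute value equation |expr| = 7 gives two cases:
Case 1: 2x + 2 = 7
  2x = 5, so x = 5/2
Case 2: 2x + 2 = -7
  2x = -9, so x = -9/2

x = -9/2, x = 5/2


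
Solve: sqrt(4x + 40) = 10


Square both sides: 4x + 40 = 10^2 = 100
4x = 100 - 40 = 60
x = 15
Check: sqrt(4*15 + 40) = sqrt(100) = 10 ✓

x = 15


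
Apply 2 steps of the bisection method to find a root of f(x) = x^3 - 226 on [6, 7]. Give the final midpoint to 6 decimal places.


f(x) = x^3 - 226
f(6) = -10 < 0
f(7) = 117 > 0

Step 1: midpoint = (6.000000 + 7.000000)/2 = 6.500000
  f(6.500000) = 48.625000
  f(mid) > 0, so root is in [6.000000, 6.500000]

Step 2: midpoint = (6.000000 + 6.500000)/2 = 6.250000
  f(6.250000) = 18.140625
  f(mid) > 0, so root is in [6.000000, 6.250000]

midpoint = 6.250000


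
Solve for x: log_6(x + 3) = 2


Convert to exponential form: x + 3 = 6^2 = 36
x = 36 - 3 = 33
Check: log_6(33 + 3) = log_6(36) = log_6(36) = 2 ✓

x = 33


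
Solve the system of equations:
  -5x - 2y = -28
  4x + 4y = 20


Using Cramer's rule:
Determinant D = (-5)(4) - (4)(-2) = -20 + 8 = -12
Dx = (-28)(4) - (20)(-2) = -112 + 40 = -72
Dy = (-5)(20) - (4)(-28) = -100 + 112 = 12
x = Dx/D = -72/-12 = 6
y = Dy/D = 12/-12 = -1

x = 6, y = -1


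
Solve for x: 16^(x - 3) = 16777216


Express both sides with the same base.
16777216 = 16^6
Since the bases match, equate exponents: x - 3 = 6
So x = 6 - (-3) = 9

x = 9


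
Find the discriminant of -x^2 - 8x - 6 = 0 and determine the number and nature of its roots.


For ax^2 + bx + c = 0, discriminant D = b^2 - 4ac
Here a = -1, b = -8, c = -6
D = (-8)^2 - 4(-1)(-6) = 64 - 24 = 40

D = 40 > 0 but not a perfect square
The equation has 2 distinct real irrational roots.

Discriminant = 40, 2 distinct real irrational roots


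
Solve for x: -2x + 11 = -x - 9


Starting with: -2x + 11 = -x - 9
Move all x terms to left: (-2 + 1)x = -9 - 11
Simplify: -x = -20
Divide both sides by -1: x = 20

x = 20


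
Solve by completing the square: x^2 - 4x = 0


Start: x^2 - 4x + 0 = 0
Move constant: x^2 - 4x = 0
Half of -4 is -2, squared is 4
Add 4 to both sides: x^2 - 4x + 4 = 4
(x - 2)^2 = 4
x - 2 = ±2
x = 2 + 2 = 4 or x = 2 - 2 = 0

x = 0, x = 4


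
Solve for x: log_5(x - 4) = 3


Convert to exponential form: x - 4 = 5^3 = 125
x = 125 + 4 = 129
Check: log_5(129 - 4) = log_5(125) = log_5(125) = 3 ✓

x = 129


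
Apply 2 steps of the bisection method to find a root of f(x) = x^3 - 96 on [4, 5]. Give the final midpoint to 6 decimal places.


f(x) = x^3 - 96
f(4) = -32 < 0
f(5) = 29 > 0

Step 1: midpoint = (4.000000 + 5.000000)/2 = 4.500000
  f(4.500000) = -4.875000
  f(mid) < 0, so root is in [4.500000, 5.000000]

Step 2: midpoint = (4.500000 + 5.000000)/2 = 4.750000
  f(4.750000) = 11.171875
  f(mid) > 0, so root is in [4.500000, 4.750000]

midpoint = 4.750000


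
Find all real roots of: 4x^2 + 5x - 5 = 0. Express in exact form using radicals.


Using the quadratic formula: x = (-b ± sqrt(b^2 - 4ac)) / (2a)
Here a = 4, b = 5, c = -5
Discriminant = b^2 - 4ac = 5^2 - 4(4)(-5) = 25 + 80 = 105
Since discriminant = 105 > 0, there are two real roots.
x = (-5 ± sqrt(105)) / 8
Numerically: x ≈ 0.6559 or x ≈ -1.9059

x = (-5 + sqrt(105)) / 8 or x = (-5 - sqrt(105)) / 8


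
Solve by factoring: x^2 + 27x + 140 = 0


We need two numbers that multiply to 140 and add to 27.
Those numbers are 7 and 20 (since 7 * 20 = 140 and 7 + 20 = 27).
So x^2 + 27x + 140 = (x + 7)(x + 20) = 0
Setting each factor to zero: x = -7 or x = -20

x = -20, x = -7


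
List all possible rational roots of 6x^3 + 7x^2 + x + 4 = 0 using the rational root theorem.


Rational root theorem: possible roots are ±p/q where:
  p divides the constant term (4): p ∈ {1, 2, 4}
  q divides the leading coefficient (6): q ∈ {1, 2, 3, 6}

All possible rational roots: -4, -2, -4/3, -1, -2/3, -1/2, -1/3, -1/6, 1/6, 1/3, 1/2, 2/3, 1, 4/3, 2, 4

-4, -2, -4/3, -1, -2/3, -1/2, -1/3, -1/6, 1/6, 1/3, 1/2, 2/3, 1, 4/3, 2, 4


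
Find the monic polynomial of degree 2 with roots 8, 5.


A monic polynomial with roots 8, 5 is:
p(x) = (x - 8)(x - 5)
After multiplying by (x - 8): x - 8
After multiplying by (x - 5): x^2 - 13x + 40

x^2 - 13x + 40


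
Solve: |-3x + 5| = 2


An absolute value equation |expr| = 2 gives two cases:
Case 1: -3x + 5 = 2
  -3x = -3, so x = 1
Case 2: -3x + 5 = -2
  -3x = -7, so x = 7/3

x = 1, x = 7/3


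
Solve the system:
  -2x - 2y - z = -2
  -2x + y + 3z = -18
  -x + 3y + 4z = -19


Using Cramer's rule. Expand each determinant along the first row.
D  = (-2)*[1*4 - 3*3] - (-2)*[(-2)*4 - 3*(-1)] + (-1)*[(-2)*3 - 1*(-1)]
  = (-2)*(-5) - (-2)*(-5) + (-1)*(-5) = 5
Dx = (-2)*[1*4 - 3*3] - (-2)*[(-18)*4 - 3*(-19)] + (-1)*[(-18)*3 - 1*(-19)]
  = (-2)*(-5) - (-2)*(-15) + (-1)*(-35) = 15
Dy = (-2)*[(-18)*4 - 3*(-19)] - (-2)*[(-2)*4 - 3*(-1)] + (-1)*[(-2)*(-19) - (-18)*(-1)]
  = (-2)*(-15) - (-2)*(-5) + (-1)*(20) = 0
Dz = (-2)*[1*(-19) - (-18)*3] - (-2)*[(-2)*(-19) - (-18)*(-1)] + (-2)*[(-2)*3 - 1*(-1)]
  = (-2)*(35) - (-2)*(20) + (-2)*(-5) = -20
x = Dx/D = 15/5 = 3, y = Dy/D = 0/5 = 0, z = Dz/D = -20/5 = -4
Check eq1: (-2)(3) + (-2)(0) + (-1)(-4) = -2 = -2 ✓
Check eq2: (-2)(3) + (1)(0) + (3)(-4) = -18 = -18 ✓
Check eq3: (-1)(3) + (3)(0) + (4)(-4) = -19 = -19 ✓

x = 3, y = 0, z = -4


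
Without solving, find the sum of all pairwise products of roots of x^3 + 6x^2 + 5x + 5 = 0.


By Vieta's formulas for x^3 + bx^2 + cx + d = 0:
  r1 + r2 + r3 = -b/a = -6
  r1*r2 + r1*r3 + r2*r3 = c/a = 5
  r1*r2*r3 = -d/a = -5


Sum of pairwise products = 5


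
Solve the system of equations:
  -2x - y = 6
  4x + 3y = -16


Using Cramer's rule:
Determinant D = (-2)(3) - (4)(-1) = -6 + 4 = -2
Dx = (6)(3) - (-16)(-1) = 18 - 16 = 2
Dy = (-2)(-16) - (4)(6) = 32 - 24 = 8
x = Dx/D = 2/-2 = -1
y = Dy/D = 8/-2 = -4

x = -1, y = -4


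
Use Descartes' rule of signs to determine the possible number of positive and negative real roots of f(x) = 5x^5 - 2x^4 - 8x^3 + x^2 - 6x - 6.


Descartes' rule of signs:

For positive roots, count sign changes in f(x) = 5x^5 - 2x^4 - 8x^3 + x^2 - 6x - 6:
Signs of coefficients: +, -, -, +, -, -
Number of sign changes: 3
Possible positive real roots: 3, 1

For negative roots, examine f(-x) = -5x^5 - 2x^4 + 8x^3 + x^2 + 6x - 6:
Signs of coefficients: -, -, +, +, +, -
Number of sign changes: 2
Possible negative real roots: 2, 0

Positive roots: 3 or 1; Negative roots: 2 or 0


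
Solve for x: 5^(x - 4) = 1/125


Express both sides with the same base.
1/125 = 5^(-3)
Since the bases match, equate exponents: x - 4 = -3
So x = -3 - (-4) = 1

x = 1


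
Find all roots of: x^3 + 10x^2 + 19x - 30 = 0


Let p(x) = x^3 + 10x^2 + 19x - 30. By the rational root theorem (leading coefficient 1), any rational root is an integer divisor of 30: try ±1, ±2, ... in turn.
Test x = 1: value = 0 ✓, so (x - 1) is a factor.
Synthetic division by (x - 1): bring down 1; 1(1) + 10 = 11; 11(1) + 19 = 30; 30(1) - 30 = 0 → quotient x^2 + 11x + 30, remainder 0.
Solve the quadratic x^2 + 11x + 30 = 0: discriminant = 11^2 - 4(1)(30) = 121 - 120 = 1.
sqrt(1) = 1, so x = (-11 ± 1)/2: x = -5 or x = -6.
Collecting all roots found:

x = -6, x = -5, x = 1


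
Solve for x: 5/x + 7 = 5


Subtract 7 from both sides: 5/x = -2
Multiply both sides by x: 5 = -2 * x
Divide by -2: x = -5/2

x = -5/2


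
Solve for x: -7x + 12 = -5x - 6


Starting with: -7x + 12 = -5x - 6
Move all x terms to left: (-7 + 5)x = -6 - 12
Simplify: -2x = -18
Divide both sides by -2: x = 9

x = 9


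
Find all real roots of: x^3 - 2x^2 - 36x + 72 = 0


Let p(x) = x^3 - 2x^2 - 36x + 72. By the rational root theorem (leading coefficient 1), any rational root is an integer divisor of 72: try ±1, ±2, ... in turn.
Test x = 1: value = 35 ≠ 0.
Test x = -1: value = 105 ≠ 0.
Test x = 2: value = 0 ✓, so (x - 2) is a factor.
Synthetic division by (x - 2): bring down 1; 1(2) - 2 = 0; 0(2) - 36 = -36; (-36)(2) + 72 = 0 → quotient x^2 - 36, remainder 0.
Solve the quadratic x^2 - 36 = 0: discriminant = 0^2 - 4(1)(-36) = 0 + 144 = 144.
sqrt(144) = 12, so x = (0 ± 12)/2: x = 6 or x = -6.

x = -6, x = 2, x = 6


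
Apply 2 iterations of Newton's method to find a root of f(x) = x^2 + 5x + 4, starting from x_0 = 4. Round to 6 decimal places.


Newton's method: x_(n+1) = x_n - f(x_n)/f'(x_n)
f(x) = x^2 + 5x + 4
f'(x) = 2x + 5

Iteration 1:
  f(4.000000) = 40.000000
  f'(4.000000) = 13.000000
  x_1 = 4.000000 - (40.000000)/(13.000000) = 0.923077

Iteration 2:
  f(0.923077) = 9.467456
  f'(0.923077) = 6.846154
  x_2 = 0.923077 - (9.467456)/(6.846154) = -0.459810

x_2 = -0.459810


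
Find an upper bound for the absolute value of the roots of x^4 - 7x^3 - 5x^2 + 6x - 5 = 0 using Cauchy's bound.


Cauchy's bound: all roots r satisfy |r| <= 1 + max(|a_i/a_n|) for i = 0,...,n-1
where a_n is the leading coefficient.

Coefficients: [1, -7, -5, 6, -5]
Leading coefficient a_n = 1
Ratios |a_i/a_n|: 7, 5, 6, 5
Maximum ratio: 7
Cauchy's bound: |r| <= 1 + 7 = 8

Upper bound = 8


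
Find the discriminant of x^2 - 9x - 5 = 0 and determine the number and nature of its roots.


For ax^2 + bx + c = 0, discriminant D = b^2 - 4ac
Here a = 1, b = -9, c = -5
D = (-9)^2 - 4(1)(-5) = 81 + 20 = 101

D = 101 > 0 but not a perfect square
The equation has 2 distinct real irrational roots.

Discriminant = 101, 2 distinct real irrational roots


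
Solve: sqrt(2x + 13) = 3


Square both sides: 2x + 13 = 3^2 = 9
2x = 9 - 13 = -4
x = -2
Check: sqrt(2*(-2) + 13) = sqrt(9) = 3 ✓

x = -2


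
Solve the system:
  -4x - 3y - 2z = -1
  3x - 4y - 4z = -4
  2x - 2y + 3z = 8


Using Cramer's rule. Expand each determinant along the first row.
D  = (-4)*[(-4)*3 - (-4)*(-2)] - (-3)*[3*3 - (-4)*2] + (-2)*[3*(-2) - (-4)*2]
  = (-4)*(-20) - (-3)*(17) + (-2)*(2) = 127
Dx = (-1)*[(-4)*3 - (-4)*(-2)] - (-3)*[(-4)*3 - (-4)*8] + (-2)*[(-4)*(-2) - (-4)*8]
  = (-1)*(-20) - (-3)*(20) + (-2)*(40) = 0
Dy = (-4)*[(-4)*3 - (-4)*8] - (-1)*[3*3 - (-4)*2] + (-2)*[3*8 - (-4)*2]
  = (-4)*(20) - (-1)*(17) + (-2)*(32) = -127
Dz = (-4)*[(-4)*8 - (-4)*(-2)] - (-3)*[3*8 - (-4)*2] + (-1)*[3*(-2) - (-4)*2]
  = (-4)*(-40) - (-3)*(32) + (-1)*(2) = 254
x = Dx/D = 0/127 = 0, y = Dy/D = -127/127 = -1, z = Dz/D = 254/127 = 2
Check eq1: (-4)(0) + (-3)(-1) + (-2)(2) = -1 = -1 ✓
Check eq2: (3)(0) + (-4)(-1) + (-4)(2) = -4 = -4 ✓
Check eq3: (2)(0) + (-2)(-1) + (3)(2) = 8 = 8 ✓

x = 0, y = -1, z = 2


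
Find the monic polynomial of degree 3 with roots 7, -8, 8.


A monic polynomial with roots 7, -8, 8 is:
p(x) = (x - 7)(x + 8)(x - 8)
After multiplying by (x - 7): x - 7
After multiplying by (x + 8): x^2 + x - 56
After multiplying by (x - 8): x^3 - 7x^2 - 64x + 448

x^3 - 7x^2 - 64x + 448


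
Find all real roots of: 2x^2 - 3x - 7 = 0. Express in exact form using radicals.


Using the quadratic formula: x = (-b ± sqrt(b^2 - 4ac)) / (2a)
Here a = 2, b = -3, c = -7
Discriminant = b^2 - 4ac = (-3)^2 - 4(2)(-7) = 9 + 56 = 65
Since discriminant = 65 > 0, there are two real roots.
x = (3 ± sqrt(65)) / 4
Numerically: x ≈ 2.7656 or x ≈ -1.2656

x = (3 + sqrt(65)) / 4 or x = (3 - sqrt(65)) / 4


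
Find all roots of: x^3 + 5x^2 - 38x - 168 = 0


Let p(x) = x^3 + 5x^2 - 38x - 168. By the rational root theorem (leading coefficient 1), any rational root is an integer divisor of 168: try ±1, ±2, ... in turn.
Test x = 1: value = -200 ≠ 0.
Test x = -1: value = -126 ≠ 0.
Test x = 2: value = -216 ≠ 0.
Test x = -2: value = -80 ≠ 0.
Test x = 3: value = -210 ≠ 0.
Test x = -3: value = -36 ≠ 0.
Test x = 4: value = -176 ≠ 0.
Test x = -4: value = 0 ✓, so (x + 4) is a factor.
Synthetic division by (x + 4): bring down 1; 1(-4) + 5 = 1; 1(-4) - 38 = -42; (-42)(-4) - 168 = 0 → quotient x^2 + x - 42, remainder 0.
Solve the quadratic x^2 + x - 42 = 0: discriminant = 1^2 - 4(1)(-42) = 1 + 168 = 169.
sqrt(169) = 13, so x = (-1 ± 13)/2: x = 6 or x = -7.
Collecting all roots found:

x = -7, x = -4, x = 6


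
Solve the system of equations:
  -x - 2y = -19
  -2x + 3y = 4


Using Cramer's rule:
Determinant D = (-1)(3) - (-2)(-2) = -3 - 4 = -7
Dx = (-19)(3) - (4)(-2) = -57 + 8 = -49
Dy = (-1)(4) - (-2)(-19) = -4 - 38 = -42
x = Dx/D = -49/-7 = 7
y = Dy/D = -42/-7 = 6

x = 7, y = 6


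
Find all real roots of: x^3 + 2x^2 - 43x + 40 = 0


Let p(x) = x^3 + 2x^2 - 43x + 40. By the rational root theorem (leading coefficient 1), any rational root is an integer divisor of 40: try ±1, ±2, ... in turn.
Test x = 1: value = 0 ✓, so (x - 1) is a factor.
Synthetic division by (x - 1): bring down 1; 1(1) + 2 = 3; 3(1) - 43 = -40; (-40)(1) + 40 = 0 → quotient x^2 + 3x - 40, remainder 0.
Solve the quadratic x^2 + 3x - 40 = 0: discriminant = 3^2 - 4(1)(-40) = 9 + 160 = 169.
sqrt(169) = 13, so x = (-3 ± 13)/2: x = 5 or x = -8.

x = -8, x = 1, x = 5


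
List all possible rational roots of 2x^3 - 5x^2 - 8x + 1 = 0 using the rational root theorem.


Rational root theorem: possible roots are ±p/q where:
  p divides the constant term (1): p ∈ {1}
  q divides the leading coefficient (2): q ∈ {1, 2}

All possible rational roots: -1, -1/2, 1/2, 1

-1, -1/2, 1/2, 1


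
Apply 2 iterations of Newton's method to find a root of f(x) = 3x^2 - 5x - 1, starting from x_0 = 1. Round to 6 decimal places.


Newton's method: x_(n+1) = x_n - f(x_n)/f'(x_n)
f(x) = 3x^2 - 5x - 1
f'(x) = 6x - 5

Iteration 1:
  f(1.000000) = -3.000000
  f'(1.000000) = 1.000000
  x_1 = 1.000000 - (-3.000000)/(1.000000) = 4.000000

Iteration 2:
  f(4.000000) = 27.000000
  f'(4.000000) = 19.000000
  x_2 = 4.000000 - (27.000000)/(19.000000) = 2.578947

x_2 = 2.578947


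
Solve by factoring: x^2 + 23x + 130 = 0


We need two numbers that multiply to 130 and add to 23.
Those numbers are 10 and 13 (since 10 * 13 = 130 and 10 + 13 = 23).
So x^2 + 23x + 130 = (x + 10)(x + 13) = 0
Setting each factor to zero: x = -10 or x = -13

x = -13, x = -10


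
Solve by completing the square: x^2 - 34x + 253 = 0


Start: x^2 - 34x + 253 = 0
Move constant: x^2 - 34x = -253
Half of -34 is -17, squared is 289
Add 289 to both sides: x^2 - 34x + 289 = 36
(x - 17)^2 = 36
x - 17 = ±6
x = 17 + 6 = 23 or x = 17 - 6 = 11

x = 11, x = 23


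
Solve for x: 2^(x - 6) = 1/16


Express both sides with the same base.
1/16 = 2^(-4)
Since the bases match, equate exponents: x - 6 = -4
So x = -4 - (-6) = 2

x = 2


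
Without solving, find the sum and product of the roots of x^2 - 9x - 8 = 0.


By Vieta's formulas for ax^2 + bx + c = 0:
  Sum of roots = -b/a
  Product of roots = c/a

Here a = 1, b = -9, c = -8
Sum = -(-9)/1 = 9
Product = -8/1 = -8

Sum = 9, Product = -8


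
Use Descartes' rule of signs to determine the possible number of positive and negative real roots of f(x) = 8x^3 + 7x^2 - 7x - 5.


Descartes' rule of signs:

For positive roots, count sign changes in f(x) = 8x^3 + 7x^2 - 7x - 5:
Signs of coefficients: +, +, -, -
Number of sign changes: 1
Possible positive real roots: 1

For negative roots, examine f(-x) = -8x^3 + 7x^2 + 7x - 5:
Signs of coefficients: -, +, +, -
Number of sign changes: 2
Possible negative real roots: 2, 0

Positive roots: 1; Negative roots: 2 or 0


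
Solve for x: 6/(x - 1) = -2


Multiply both sides by (x - 1): 6 = -2(x - 1)
Distribute: 6 = -2x + 2
-2x = 6 - 2 = 4
x = -2

x = -2


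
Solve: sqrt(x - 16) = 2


Square both sides: x - 16 = 2^2 = 4
x = 4 + 16 = 20
x = 20
Check: sqrt(1*20 - 16) = sqrt(4) = 2 ✓

x = 20


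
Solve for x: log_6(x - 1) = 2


Convert to exponential form: x - 1 = 6^2 = 36
x = 36 + 1 = 37
Check: log_6(37 - 1) = log_6(36) = log_6(36) = 2 ✓

x = 37


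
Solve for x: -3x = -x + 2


Starting with: -3x = -x + 2
Move all x terms to left: (-3 + 1)x = 2 - 0
Simplify: -2x = 2
Divide both sides by -2: x = -1

x = -1


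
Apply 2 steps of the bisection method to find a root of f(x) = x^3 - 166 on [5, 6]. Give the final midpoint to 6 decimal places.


f(x) = x^3 - 166
f(5) = -41 < 0
f(6) = 50 > 0

Step 1: midpoint = (5.000000 + 6.000000)/2 = 5.500000
  f(5.500000) = 0.375000
  f(mid) > 0, so root is in [5.000000, 5.500000]

Step 2: midpoint = (5.000000 + 5.500000)/2 = 5.250000
  f(5.250000) = -21.296875
  f(mid) < 0, so root is in [5.250000, 5.500000]

midpoint = 5.250000


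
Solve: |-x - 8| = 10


An absolute value equation |expr| = 10 gives two cases:
Case 1: -x - 8 = 10
  -x = 18, so x = -18
Case 2: -x - 8 = -10
  -x = -2, so x = 2

x = -18, x = 2


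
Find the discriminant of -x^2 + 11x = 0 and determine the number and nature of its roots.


For ax^2 + bx + c = 0, discriminant D = b^2 - 4ac
Here a = -1, b = 11, c = 0
D = (11)^2 - 4(-1)(0) = 121 - 0 = 121

D = 121 > 0 and is a perfect square (sqrt = 11)
The equation has 2 distinct real rational roots.

Discriminant = 121, 2 distinct real rational roots


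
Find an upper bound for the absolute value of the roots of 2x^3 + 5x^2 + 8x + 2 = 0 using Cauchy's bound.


Cauchy's bound: all roots r satisfy |r| <= 1 + max(|a_i/a_n|) for i = 0,...,n-1
where a_n is the leading coefficient.

Coefficients: [2, 5, 8, 2]
Leading coefficient a_n = 2
Ratios |a_i/a_n|: 5/2, 4, 1
Maximum ratio: 4
Cauchy's bound: |r| <= 1 + 4 = 5

Upper bound = 5


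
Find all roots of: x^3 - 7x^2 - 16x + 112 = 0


Let p(x) = x^3 - 7x^2 - 16x + 112. By the rational root theorem (leading coefficient 1), any rational root is an integer divisor of 112: try ±1, ±2, ... in turn.
Test x = 1: value = 90 ≠ 0.
Test x = -1: value = 120 ≠ 0.
Test x = 2: value = 60 ≠ 0.
Test x = -2: value = 108 ≠ 0.
Test x = 4: value = 0 ✓, so (x - 4) is a factor.
Synthetic division by (x - 4): bring down 1; 1(4) - 7 = -3; (-3)(4) - 16 = -28; (-28)(4) + 112 = 0 → quotient x^2 - 3x - 28, remainder 0.
Solve the quadratic x^2 - 3x - 28 = 0: discriminant = (-3)^2 - 4(1)(-28) = 9 + 112 = 121.
sqrt(121) = 11, so x = (3 ± 11)/2: x = 7 or x = -4.
Collecting all roots found:

x = -4, x = 4, x = 7


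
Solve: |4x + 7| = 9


An absolute value equation |expr| = 9 gives two cases:
Case 1: 4x + 7 = 9
  4x = 2, so x = 1/2
Case 2: 4x + 7 = -9
  4x = -16, so x = -4

x = -4, x = 1/2


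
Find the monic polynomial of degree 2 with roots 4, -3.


A monic polynomial with roots 4, -3 is:
p(x) = (x - 4)(x + 3)
After multiplying by (x - 4): x - 4
After multiplying by (x + 3): x^2 - x - 12

x^2 - x - 12


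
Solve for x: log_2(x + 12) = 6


Convert to exponential form: x + 12 = 2^6 = 64
x = 64 - 12 = 52
Check: log_2(52 + 12) = log_2(64) = log_2(64) = 6 ✓

x = 52


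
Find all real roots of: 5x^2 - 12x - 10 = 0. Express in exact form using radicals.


Using the quadratic formula: x = (-b ± sqrt(b^2 - 4ac)) / (2a)
Here a = 5, b = -12, c = -10
Discriminant = b^2 - 4ac = (-12)^2 - 4(5)(-10) = 144 + 200 = 344
Since discriminant = 344 > 0, there are two real roots.
x = (12 ± 2*sqrt(86)) / 10
Simplifying: x = (6 ± sqrt(86)) / 5
Numerically: x ≈ 3.0547 or x ≈ -0.6547

x = (6 + sqrt(86)) / 5 or x = (6 - sqrt(86)) / 5
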